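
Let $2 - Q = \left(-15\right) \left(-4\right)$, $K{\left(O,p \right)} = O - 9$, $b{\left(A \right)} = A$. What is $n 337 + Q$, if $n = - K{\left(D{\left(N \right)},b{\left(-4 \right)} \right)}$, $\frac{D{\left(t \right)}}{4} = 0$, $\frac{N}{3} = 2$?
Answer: $2975$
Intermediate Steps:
$N = 6$ ($N = 3 \cdot 2 = 6$)
$D{\left(t \right)} = 0$ ($D{\left(t \right)} = 4 \cdot 0 = 0$)
$K{\left(O,p \right)} = -9 + O$ ($K{\left(O,p \right)} = O - 9 = -9 + O$)
$Q = -58$ ($Q = 2 - \left(-15\right) \left(-4\right) = 2 - 60 = -58$)
$n = 9$ ($n = - (-9 + 0) = \left(-1\right) \left(-9\right) = 9$)
$n 337 + Q = 9 \cdot 337 - 58 = 3033 - 58 = 2975$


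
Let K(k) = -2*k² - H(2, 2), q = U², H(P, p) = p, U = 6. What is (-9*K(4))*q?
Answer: 11016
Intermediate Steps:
q = 36 (q = 6² = 36)
K(k) = -2 - 2*k² (K(k) = -2*k² - 1*2 = -2*k² - 2 = -2 - 2*k²)
(-9*K(4))*q = -9*(-2 - 2*4²)*36 = -9*(-2 - 2*16)*36 = -9*(-2 - 32)*36 = -9*(-34)*36 = 306*36 = 11016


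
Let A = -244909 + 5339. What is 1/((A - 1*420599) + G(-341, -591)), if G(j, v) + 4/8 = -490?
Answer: -2/1321319 ≈ -1.5136e-6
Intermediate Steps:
G(j, v) = -981/2 (G(j, v) = -½ - 490 = -981/2)
A = -239570
1/((A - 1*420599) + G(-341, -591)) = 1/((-239570 - 1*420599) - 981/2) = 1/((-239570 - 420599) - 981/2) = 1/(-660169 - 981/2) = 1/(-1321319/2) = -2/1321319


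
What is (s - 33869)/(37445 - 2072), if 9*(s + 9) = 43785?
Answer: -9671/11791 ≈ -0.82020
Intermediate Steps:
s = 4856 (s = -9 + (⅑)*43785 = -9 + 4865 = 4856)
(s - 33869)/(37445 - 2072) = (4856 - 33869)/(37445 - 2072) = -29013/35373 = -29013*1/35373 = -9671/11791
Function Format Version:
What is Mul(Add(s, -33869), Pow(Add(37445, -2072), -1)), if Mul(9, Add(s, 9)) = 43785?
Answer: Rational(-9671, 11791) ≈ -0.82020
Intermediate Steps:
s = 4856 (s = Add(-9, Mul(Rational(1, 9), 43785)) = Add(-9, 4865) = 4856)
Mul(Add(s, -33869), Pow(Add(37445, -2072), -1)) = Mul(Add(4856, -33869), Pow(Add(37445, -2072), -1)) = Mul(-29013, Pow(35373, -1)) = Mul(-29013, Rational(1, 35373)) = Rational(-9671, 11791)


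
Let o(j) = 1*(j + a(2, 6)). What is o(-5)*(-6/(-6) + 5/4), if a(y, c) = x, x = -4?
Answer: -81/4 ≈ -20.250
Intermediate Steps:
a(y, c) = -4
o(j) = -4 + j (o(j) = 1*(j - 4) = 1*(-4 + j) = -4 + j)
o(-5)*(-6/(-6) + 5/4) = (-4 - 5)*(-6/(-6) + 5/4) = -9*(-6*(-⅙) + 5*(¼)) = -9*(1 + 5/4) = -9*9/4 = -81/4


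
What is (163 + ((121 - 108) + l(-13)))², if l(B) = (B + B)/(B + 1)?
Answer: 1142761/36 ≈ 31743.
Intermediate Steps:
l(B) = 2*B/(1 + B) (l(B) = (2*B)/(1 + B) = 2*B/(1 + B))
(163 + ((121 - 108) + l(-13)))² = (163 + ((121 - 108) + 2*(-13)/(1 - 13)))² = (163 + (13 + 2*(-13)/(-12)))² = (163 + (13 + 2*(-13)*(-1/12)))² = (163 + (13 + 13/6))² = (163 + 91/6)² = (1069/6)² = 1142761/36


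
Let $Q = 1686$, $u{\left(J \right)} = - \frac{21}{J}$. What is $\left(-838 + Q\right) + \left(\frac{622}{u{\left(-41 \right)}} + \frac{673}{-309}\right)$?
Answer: $\frac{4456219}{2163} \approx 2060.2$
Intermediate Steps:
$\left(-838 + Q\right) + \left(\frac{622}{u{\left(-41 \right)}} + \frac{673}{-309}\right) = \left(-838 + 1686\right) + \left(\frac{622}{\left(-21\right) \frac{1}{-41}} + \frac{673}{-309}\right) = 848 + \left(\frac{622}{\left(-21\right) \left(- \frac{1}{41}\right)} + 673 \left(- \frac{1}{309}\right)\right) = 848 - \left(\frac{673}{309} - \frac{622}{\frac{21}{41}}\right) = 848 + \left(622 \cdot \frac{41}{21} - \frac{673}{309}\right) = 848 + \left(\frac{25502}{21} - \frac{673}{309}\right) = 848 + \frac{2621995}{2163} = \frac{4456219}{2163}$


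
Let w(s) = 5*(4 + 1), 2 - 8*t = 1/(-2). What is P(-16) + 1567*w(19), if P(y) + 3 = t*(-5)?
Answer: 626727/16 ≈ 39170.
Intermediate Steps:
t = 5/16 (t = ¼ - ⅛/(-2) = ¼ - ⅛*(-½) = ¼ + 1/16 = 5/16 ≈ 0.31250)
P(y) = -73/16 (P(y) = -3 + (5/16)*(-5) = -3 - 25/16 = -73/16)
w(s) = 25 (w(s) = 5*5 = 25)
P(-16) + 1567*w(19) = -73/16 + 1567*25 = -73/16 + 39175 = 626727/16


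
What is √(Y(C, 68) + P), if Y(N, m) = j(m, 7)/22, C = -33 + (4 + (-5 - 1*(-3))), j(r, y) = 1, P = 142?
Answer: 25*√110/22 ≈ 11.918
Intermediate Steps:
C = -31 (C = -33 + (4 + (-5 + 3)) = -33 + (4 - 2) = -33 + 2 = -31)
Y(N, m) = 1/22
√(Y(C, 68) + P) = √(1/22 + 142) = √(3125/22) = 25*√110/22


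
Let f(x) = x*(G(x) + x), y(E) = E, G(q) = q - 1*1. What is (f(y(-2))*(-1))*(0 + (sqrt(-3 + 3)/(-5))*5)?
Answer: 0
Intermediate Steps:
G(q) = -1 + q (G(q) = q - 1 = -1 + q)
f(x) = x*(-1 + 2*x) (f(x) = x*((-1 + x) + x) = x*(-1 + 2*x))
(f(y(-2))*(-1))*(0 + (sqrt(-3 + 3)/(-5))*5) = (-2*(-1 + 2*(-2))*(-1))*(0 + (sqrt(-3 + 3)/(-5))*5) = (-2*(-1 - 4)*(-1))*(0 + (sqrt(0)*(-1/5))*5) = (-2*(-5)*(-1))*(0 + (0*(-1/5))*5) = (10*(-1))*(0 + 0*5) = -10*(0 + 0) = -10*0 = 0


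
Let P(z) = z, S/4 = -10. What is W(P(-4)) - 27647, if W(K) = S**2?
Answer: -26047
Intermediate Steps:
S = -40 (S = 4*(-10) = -40)
W(K) = 1600 (W(K) = (-40)**2 = 1600)
W(P(-4)) - 27647 = 1600 - 27647 = -26047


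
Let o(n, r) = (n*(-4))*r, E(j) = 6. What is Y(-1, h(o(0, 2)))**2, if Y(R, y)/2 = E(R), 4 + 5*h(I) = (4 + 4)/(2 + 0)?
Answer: 144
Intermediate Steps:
o(n, r) = -4*n*r (o(n, r) = (-4*n)*r = -4*n*r)
h(I) = 0 (h(I) = -4/5 + ((4 + 4)/(2 + 0))/5 = -4/5 + (8/2)/5 = -4/5 + (8*(1/2))/5 = -4/5 + (1/5)*4 = -4/5 + 4/5 = 0)
Y(R, y) = 12 (Y(R, y) = 2*6 = 12)
Y(-1, h(o(0, 2)))**2 = 12**2 = 144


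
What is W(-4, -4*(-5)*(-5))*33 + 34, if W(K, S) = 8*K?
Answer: -1022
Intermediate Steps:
W(-4, -4*(-5)*(-5))*33 + 34 = (8*(-4))*33 + 34 = -32*33 + 34 = -1056 + 34 = -1022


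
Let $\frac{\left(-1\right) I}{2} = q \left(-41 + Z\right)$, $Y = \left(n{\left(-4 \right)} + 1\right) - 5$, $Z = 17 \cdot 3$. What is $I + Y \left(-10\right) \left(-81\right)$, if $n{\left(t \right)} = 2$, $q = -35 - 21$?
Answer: $-500$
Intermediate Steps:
$q = -56$ ($q = -35 - 21 = -56$)
$Z = 51$
$Y = -2$ ($Y = \left(2 + 1\right) - 5 = 3 - 5 = -2$)
$I = 1120$ ($I = - 2 \left(- 56 \left(-41 + 51\right)\right) = - 2 \left(\left(-56\right) 10\right) = \left(-2\right) \left(-560\right) = 1120$)
$I + Y \left(-10\right) \left(-81\right) = 1120 + \left(-2\right) \left(-10\right) \left(-81\right) = 1120 + 20 \left(-81\right) = 1120 - 1620 = -500$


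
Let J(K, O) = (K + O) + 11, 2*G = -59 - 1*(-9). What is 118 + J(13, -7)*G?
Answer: -307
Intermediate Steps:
G = -25 (G = (-59 - 1*(-9))/2 = (-59 + 9)/2 = (½)*(-50) = -25)
J(K, O) = 11 + K + O
118 + J(13, -7)*G = 118 + (11 + 13 - 7)*(-25) = 118 + 17*(-25) = 118 - 425 = -307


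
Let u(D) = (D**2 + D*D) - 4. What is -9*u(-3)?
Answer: -126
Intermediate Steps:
u(D) = -4 + 2*D**2 (u(D) = (D**2 + D**2) - 4 = 2*D**2 - 4 = -4 + 2*D**2)
-9*u(-3) = -9*(-4 + 2*(-3)**2) = -9*(-4 + 2*9) = -9*(-4 + 18) = -9*14 = -126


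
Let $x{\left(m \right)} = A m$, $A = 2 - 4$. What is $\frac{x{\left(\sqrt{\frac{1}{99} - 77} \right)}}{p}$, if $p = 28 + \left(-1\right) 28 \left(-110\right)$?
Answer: $- \frac{i \sqrt{83842}}{51282} \approx - 0.0056463 i$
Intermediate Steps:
$p = 3108$ ($p = 28 - -3080 = 28 + 3080 = 3108$)
$A = -2$ ($A = 2 - 4 = -2$)
$x{\left(m \right)} = - 2 m$
$\frac{x{\left(\sqrt{\frac{1}{99} - 77} \right)}}{p} = \frac{\left(-2\right) \sqrt{\frac{1}{99} - 77}}{3108} = - 2 \sqrt{\frac{1}{99} - 77} \cdot \frac{1}{3108} = - 2 \sqrt{- \frac{7622}{99}} \cdot \frac{1}{3108} = - 2 \frac{i \sqrt{83842}}{33} \cdot \frac{1}{3108} = - \frac{2 i \sqrt{83842}}{33} \cdot \frac{1}{3108} = - \frac{i \sqrt{83842}}{51282}$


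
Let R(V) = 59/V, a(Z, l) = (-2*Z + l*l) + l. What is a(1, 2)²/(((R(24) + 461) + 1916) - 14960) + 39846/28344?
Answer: 2003323037/1426331492 ≈ 1.4045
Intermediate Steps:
a(Z, l) = l + l² - 2*Z (a(Z, l) = (-2*Z + l²) + l = (l² - 2*Z) + l = l + l² - 2*Z)
a(1, 2)²/(((R(24) + 461) + 1916) - 14960) + 39846/28344 = (2 + 2² - 2*1)²/(((59/24 + 461) + 1916) - 14960) + 39846/28344 = (2 + 4 - 2)²/(((59*(1/24) + 461) + 1916) - 14960) + 39846*(1/28344) = 4²/(((59/24 + 461) + 1916) - 14960) + 6641/4724 = 16/((11123/24 + 1916) - 14960) + 6641/4724 = 16/(57107/24 - 14960) + 6641/4724 = 16/(-301933/24) + 6641/4724 = 16*(-24/301933) + 6641/4724 = -384/301933 + 6641/4724 = 2003323037/1426331492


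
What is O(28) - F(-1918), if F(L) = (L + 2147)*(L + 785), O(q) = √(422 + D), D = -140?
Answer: 259457 + √282 ≈ 2.5947e+5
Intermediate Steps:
O(q) = √282 (O(q) = √(422 - 140) = √282)
F(L) = (785 + L)*(2147 + L) (F(L) = (2147 + L)*(785 + L) = (785 + L)*(2147 + L))
O(28) - F(-1918) = √282 - (1685395 + (-1918)² + 2932*(-1918)) = √282 - (1685395 + 3678724 - 5623576) = √282 - 1*(-259457) = √282 + 259457 = 259457 + √282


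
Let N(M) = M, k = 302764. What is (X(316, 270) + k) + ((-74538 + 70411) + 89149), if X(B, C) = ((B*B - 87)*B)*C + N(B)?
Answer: 8512679182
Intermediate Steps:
X(B, C) = B + B*C*(-87 + B**2) (X(B, C) = ((B*B - 87)*B)*C + B = ((B**2 - 87)*B)*C + B = ((-87 + B**2)*B)*C + B = (B*(-87 + B**2))*C + B = B*C*(-87 + B**2) + B = B + B*C*(-87 + B**2))
(X(316, 270) + k) + ((-74538 + 70411) + 89149) = (316*(1 - 87*270 + 270*316**2) + 302764) + ((-74538 + 70411) + 89149) = (316*(1 - 23490 + 270*99856) + 302764) + (-4127 + 89149) = (316*(1 - 23490 + 26961120) + 302764) + 85022 = (316*26937631 + 302764) + 85022 = (8512291396 + 302764) + 85022 = 8512594160 + 85022 = 8512679182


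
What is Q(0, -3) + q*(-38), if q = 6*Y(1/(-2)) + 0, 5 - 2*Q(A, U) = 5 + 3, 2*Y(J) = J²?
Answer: -30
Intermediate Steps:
Y(J) = J²/2
Q(A, U) = -3/2 (Q(A, U) = 5/2 - (5 + 3)/2 = 5/2 - ½*8 = 5/2 - 4 = -3/2)
q = ¾ (q = 6*((1/(-2))²/2) + 0 = 6*((-½)²/2) + 0 = 6*((½)*(¼)) + 0 = 6*(⅛) + 0 = ¾ + 0 = ¾ ≈ 0.75000)
Q(0, -3) + q*(-38) = -3/2 + (¾)*(-38) = -3/2 - 57/2 = -30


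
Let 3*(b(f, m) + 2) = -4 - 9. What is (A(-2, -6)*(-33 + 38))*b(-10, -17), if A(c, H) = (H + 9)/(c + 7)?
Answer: -19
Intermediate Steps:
A(c, H) = (9 + H)/(7 + c)
b(f, m) = -19/3 (b(f, m) = -2 + (-4 - 9)/3 = -2 + (1/3)*(-13) = -2 - 13/3 = -19/3)
(A(-2, -6)*(-33 + 38))*b(-10, -17) = (((9 - 6)/(7 - 2))*(-33 + 38))*(-19/3) = ((3/5)*5)*(-19/3) = 3*(-19/3) = -19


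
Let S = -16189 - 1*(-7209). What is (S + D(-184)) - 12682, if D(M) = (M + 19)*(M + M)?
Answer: 39058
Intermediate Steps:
S = -8980 (S = -16189 + 7209 = -8980)
D(M) = 2*M*(19 + M) (D(M) = (19 + M)*(2*M) = 2*M*(19 + M))
(S + D(-184)) - 12682 = (-8980 + 2*(-184)*(19 - 184)) - 12682 = (-8980 + 2*(-184)*(-165)) - 12682 = (-8980 + 60720) - 12682 = 51740 - 12682 = 39058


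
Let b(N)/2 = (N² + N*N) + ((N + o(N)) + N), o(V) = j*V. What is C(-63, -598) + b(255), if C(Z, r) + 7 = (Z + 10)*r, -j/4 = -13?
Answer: 319327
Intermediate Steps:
j = 52 (j = -4*(-13) = 52)
o(V) = 52*V
C(Z, r) = -7 + r*(10 + Z) (C(Z, r) = -7 + (Z + 10)*r = -7 + (10 + Z)*r = -7 + r*(10 + Z))
b(N) = 4*N² + 108*N (b(N) = 2*((N² + N*N) + ((N + 52*N) + N)) = 2*((N² + N²) + (53*N + N)) = 2*(2*N² + 54*N) = 4*N² + 108*N)
C(-63, -598) + b(255) = (-7 + 10*(-598) - 63*(-598)) + 4*255*(27 + 255) = (-7 - 5980 + 37674) + 4*255*282 = 31687 + 287640 = 319327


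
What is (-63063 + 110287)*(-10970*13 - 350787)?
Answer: -23300179928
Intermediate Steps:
(-63063 + 110287)*(-10970*13 - 350787) = 47224*(-142610 - 350787) = 47224*(-493397) = -23300179928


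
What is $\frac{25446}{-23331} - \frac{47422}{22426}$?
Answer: $- \frac{279509113}{87203501} \approx -3.2052$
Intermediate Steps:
$\frac{25446}{-23331} - \frac{47422}{22426} = 25446 \left(- \frac{1}{23331}\right) - \frac{23711}{11213} = - \frac{8482}{7777} - \frac{23711}{11213} = - \frac{279509113}{87203501}$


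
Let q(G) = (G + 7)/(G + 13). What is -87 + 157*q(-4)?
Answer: -104/3 ≈ -34.667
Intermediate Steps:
q(G) = (7 + G)/(13 + G)
-87 + 157*q(-4) = -87 + 157*((7 - 4)/(13 - 4)) = -87 + 157*(3/9) = -87 + 157*((⅑)*3) = -87 + 157*(⅓) = -87 + 157/3 = -104/3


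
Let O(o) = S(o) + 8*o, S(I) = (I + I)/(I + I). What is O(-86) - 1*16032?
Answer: -16719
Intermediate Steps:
S(I) = 1 (S(I) = (2*I)/((2*I)) = (2*I)*(1/(2*I)) = 1)
O(o) = 1 + 8*o
O(-86) - 1*16032 = (1 + 8*(-86)) - 1*16032 = (1 - 688) - 16032 = -687 - 16032 = -16719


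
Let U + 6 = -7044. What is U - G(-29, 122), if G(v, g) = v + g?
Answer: -7143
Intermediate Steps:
G(v, g) = g + v
U = -7050 (U = -6 - 7044 = -7050)
U - G(-29, 122) = -7050 - (122 - 29) = -7050 - 1*93 = -7050 - 93 = -7143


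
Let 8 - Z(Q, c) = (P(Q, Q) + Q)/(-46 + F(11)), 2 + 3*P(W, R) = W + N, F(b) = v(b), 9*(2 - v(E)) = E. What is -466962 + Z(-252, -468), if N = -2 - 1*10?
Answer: -190053344/407 ≈ -4.6696e+5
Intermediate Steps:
v(E) = 2 - E/9
F(b) = 2 - b/9
N = -12 (N = -2 - 10 = -12)
P(W, R) = -14/3 + W/3 (P(W, R) = -⅔ + (W - 12)/3 = -⅔ + (-12 + W)/3 = -⅔ + (-4 + W/3) = -14/3 + W/3)
Z(Q, c) = 3214/407 + 12*Q/407 (Z(Q, c) = 8 - ((-14/3 + Q/3) + Q)/(-46 + (2 - ⅑*11)) = 8 - (-14/3 + 4*Q/3)/(-46 + (2 - 11/9)) = 8 - (-14/3 + 4*Q/3)/(-46 + 7/9) = 8 - (-14/3 + 4*Q/3)/(-407/9) = 8 - (-14/3 + 4*Q/3)*(-9)/407 = 8 - (42/407 - 12*Q/407) = 8 + (-42/407 + 12*Q/407) = 3214/407 + 12*Q/407)
-466962 + Z(-252, -468) = -466962 + (3214/407 + (12/407)*(-252)) = -466962 + (3214/407 - 3024/407) = -466962 + 190/407 = -190053344/407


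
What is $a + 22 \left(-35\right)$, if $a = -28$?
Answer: $-798$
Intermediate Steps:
$a + 22 \left(-35\right) = -28 + 22 \left(-35\right) = -28 - 770 = -798$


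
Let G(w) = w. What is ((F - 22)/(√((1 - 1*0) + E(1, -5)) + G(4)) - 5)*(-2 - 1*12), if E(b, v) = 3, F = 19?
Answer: 77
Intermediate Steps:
((F - 22)/(√((1 - 1*0) + E(1, -5)) + G(4)) - 5)*(-2 - 1*12) = ((19 - 22)/(√((1 - 1*0) + 3) + 4) - 5)*(-2 - 1*12) = (-3/(√((1 + 0) + 3) + 4) - 5)*(-2 - 12) = (-3/(√(1 + 3) + 4) - 5)*(-14) = (-3/(√4 + 4) - 5)*(-14) = (-3/(2 + 4) - 5)*(-14) = (-3/6 - 5)*(-14) = (-3*⅙ - 5)*(-14) = (-½ - 5)*(-14) = -11/2*(-14) = 77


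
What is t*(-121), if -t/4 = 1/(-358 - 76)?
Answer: -242/217 ≈ -1.1152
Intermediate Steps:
t = 2/217 (t = -4/(-358 - 76) = -4/(-434) = -4*(-1/434) = 2/217 ≈ 0.0092166)
t*(-121) = (2/217)*(-121) = -242/217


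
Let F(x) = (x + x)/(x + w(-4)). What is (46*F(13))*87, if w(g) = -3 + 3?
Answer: 8004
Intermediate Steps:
w(g) = 0
F(x) = 2 (F(x) = (x + x)/(x + 0) = (2*x)/x = 2)
(46*F(13))*87 = (46*2)*87 = 92*87 = 8004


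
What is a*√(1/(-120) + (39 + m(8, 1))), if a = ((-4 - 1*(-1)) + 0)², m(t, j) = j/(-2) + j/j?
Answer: 3*√142170/20 ≈ 56.558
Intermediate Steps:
m(t, j) = 1 - j/2 (m(t, j) = j*(-½) + 1 = -j/2 + 1 = 1 - j/2)
a = 9 (a = ((-4 + 1) + 0)² = (-3 + 0)² = (-3)² = 9)
a*√(1/(-120) + (39 + m(8, 1))) = 9*√(1/(-120) + (39 + (1 - ½*1))) = 9*√(-1/120 + (39 + (1 - ½))) = 9*√(-1/120 + (39 + ½)) = 9*√(-1/120 + 79/2) = 9*√(4739/120) = 9*(√142170/60) = 3*√142170/20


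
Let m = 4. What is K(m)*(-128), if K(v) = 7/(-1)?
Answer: 896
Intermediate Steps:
K(v) = -7 (K(v) = 7*(-1) = -7)
K(m)*(-128) = -7*(-128) = 896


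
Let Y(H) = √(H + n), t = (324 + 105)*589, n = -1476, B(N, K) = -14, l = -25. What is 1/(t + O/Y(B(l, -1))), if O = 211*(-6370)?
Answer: 2896113/745689068683 - 10339*I*√1490/745689068683 ≈ 3.8838e-6 - 5.352e-7*I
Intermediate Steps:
t = 252681 (t = 429*589 = 252681)
Y(H) = √(-1476 + H) (Y(H) = √(H - 1476) = √(-1476 + H))
O = -1344070
1/(t + O/Y(B(l, -1))) = 1/(252681 - 1344070/√(-1476 - 14)) = 1/(252681 - 1344070*(-I*√1490/1490)) = 1/(252681 - (-134407)*I*√1490/149) = 1/(252681 + 134407*I*√1490/149)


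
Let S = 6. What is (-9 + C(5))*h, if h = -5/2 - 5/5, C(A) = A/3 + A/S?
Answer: 91/4 ≈ 22.750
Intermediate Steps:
C(A) = A/2 (C(A) = A/3 + A/6 = A/2)
h = -7/2 (h = -5*½ - 5*⅕ = -5/2 - 1 = -7/2 ≈ -3.5000)
(-9 + C(5))*h = (-9 + (½)*5)*(-7/2) = (-9 + 5/2)*(-7/2) = -13/2*(-7/2) = 91/4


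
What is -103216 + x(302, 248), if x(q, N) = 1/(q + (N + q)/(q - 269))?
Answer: -98674493/956 ≈ -1.0322e+5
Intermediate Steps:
x(q, N) = 1/(q + (N + q)/(-269 + q))
-103216 + x(302, 248) = -103216 + (-269 + 302)/(248 + 302² - 268*302) = -103216 + 33/(248 + 91204 - 80936) = -103216 + 33/10516 = -103216 + (1/10516)*33 = -103216 + 3/956 = -98674493/956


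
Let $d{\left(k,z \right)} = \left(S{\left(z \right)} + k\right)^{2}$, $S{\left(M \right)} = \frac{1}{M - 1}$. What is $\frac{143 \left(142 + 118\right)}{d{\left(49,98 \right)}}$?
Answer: $\frac{87456655}{5650129} \approx 15.479$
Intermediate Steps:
$S{\left(M \right)} = \frac{1}{-1 + M}$
$d{\left(k,z \right)} = \left(k + \frac{1}{-1 + z}\right)^{2}$ ($d{\left(k,z \right)} = \left(\frac{1}{-1 + z} + k\right)^{2} = \left(k + \frac{1}{-1 + z}\right)^{2}$)
$\frac{143 \left(142 + 118\right)}{d{\left(49,98 \right)}} = \frac{143 \left(142 + 118\right)}{\left(49 + \frac{1}{-1 + 98}\right)^{2}} = \frac{143 \cdot 260}{\left(49 + \frac{1}{97}\right)^{2}} = \frac{37180}{\left(49 + \frac{1}{97}\right)^{2}} = \frac{37180}{\left(\frac{4754}{97}\right)^{2}} = \frac{37180}{\frac{22600516}{9409}} = 37180 \cdot \frac{9409}{22600516} = \frac{87456655}{5650129}$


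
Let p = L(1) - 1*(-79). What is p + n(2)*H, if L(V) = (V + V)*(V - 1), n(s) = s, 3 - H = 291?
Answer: -497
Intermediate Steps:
H = -288 (H = 3 - 1*291 = 3 - 291 = -288)
L(V) = 2*V*(-1 + V) (L(V) = (2*V)*(-1 + V) = 2*V*(-1 + V))
p = 79 (p = 2*1*(-1 + 1) - 1*(-79) = 2*1*0 + 79 = 0 + 79 = 79)
p + n(2)*H = 79 + 2*(-288) = 79 - 576 = -497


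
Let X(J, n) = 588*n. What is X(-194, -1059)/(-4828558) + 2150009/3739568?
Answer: 129694308511/184252254928 ≈ 0.70390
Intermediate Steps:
X(-194, -1059)/(-4828558) + 2150009/3739568 = (588*(-1059))/(-4828558) + 2150009/3739568 = -622692*(-1/4828558) + 2150009*(1/3739568) = 6354/49271 + 2150009/3739568 = 129694308511/184252254928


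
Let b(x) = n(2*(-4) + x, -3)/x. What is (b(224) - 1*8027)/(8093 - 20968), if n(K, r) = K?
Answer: 224729/360500 ≈ 0.62338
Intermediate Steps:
b(x) = (-8 + x)/x (b(x) = (2*(-4) + x)/x = (-8 + x)/x)
(b(224) - 1*8027)/(8093 - 20968) = ((-8 + 224)/224 - 1*8027)/(8093 - 20968) = ((1/224)*216 - 8027)/(-12875) = (27/28 - 8027)*(-1/12875) = -224729/28*(-1/12875) = 224729/360500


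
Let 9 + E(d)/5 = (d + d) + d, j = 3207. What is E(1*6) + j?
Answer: 3252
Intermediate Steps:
E(d) = -45 + 15*d (E(d) = -45 + 5*((d + d) + d) = -45 + 5*(2*d + d) = -45 + 5*(3*d) = -45 + 15*d)
E(1*6) + j = (-45 + 15*(1*6)) + 3207 = (-45 + 15*6) + 3207 = (-45 + 90) + 3207 = 45 + 3207 = 3252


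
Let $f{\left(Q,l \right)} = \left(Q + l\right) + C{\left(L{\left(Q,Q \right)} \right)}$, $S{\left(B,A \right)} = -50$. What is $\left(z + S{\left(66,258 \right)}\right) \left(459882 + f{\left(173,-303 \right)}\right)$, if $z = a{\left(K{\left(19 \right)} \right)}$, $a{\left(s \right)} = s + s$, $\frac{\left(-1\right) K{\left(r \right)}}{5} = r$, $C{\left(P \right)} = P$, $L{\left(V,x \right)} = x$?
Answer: $-110382000$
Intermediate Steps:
$K{\left(r \right)} = - 5 r$
$f{\left(Q,l \right)} = l + 2 Q$ ($f{\left(Q,l \right)} = \left(Q + l\right) + Q = l + 2 Q$)
$a{\left(s \right)} = 2 s$
$z = -190$ ($z = 2 \left(\left(-5\right) 19\right) = 2 \left(-95\right) = -190$)
$\left(z + S{\left(66,258 \right)}\right) \left(459882 + f{\left(173,-303 \right)}\right) = \left(-190 - 50\right) \left(459882 + \left(-303 + 2 \cdot 173\right)\right) = - 240 \left(459882 + \left(-303 + 346\right)\right) = - 240 \left(459882 + 43\right) = \left(-240\right) 459925 = -110382000$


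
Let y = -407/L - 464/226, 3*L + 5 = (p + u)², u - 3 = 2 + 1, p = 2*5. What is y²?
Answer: 38496402025/804459769 ≈ 47.854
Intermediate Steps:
p = 10
u = 6 (u = 3 + (2 + 1) = 3 + 3 = 6)
L = 251/3 (L = -5/3 + (10 + 6)²/3 = -5/3 + (⅓)*16² = -5/3 + (⅓)*256 = -5/3 + 256/3 = 251/3 ≈ 83.667)
y = -196205/28363 (y = -407/251/3 - 464/226 = -407*3/251 - 464*1/226 = -1221/251 - 232/113 = -196205/28363 ≈ -6.9176)
y² = (-196205/28363)² = 38496402025/804459769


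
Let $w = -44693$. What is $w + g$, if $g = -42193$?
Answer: $-86886$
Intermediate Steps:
$w + g = -44693 - 42193 = -86886$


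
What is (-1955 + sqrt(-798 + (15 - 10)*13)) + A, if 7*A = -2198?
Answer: -2269 + I*sqrt(733) ≈ -2269.0 + 27.074*I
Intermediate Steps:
A = -314 (A = (1/7)*(-2198) = -314)
(-1955 + sqrt(-798 + (15 - 10)*13)) + A = (-1955 + sqrt(-798 + (15 - 10)*13)) - 314 = (-1955 + sqrt(-798 + 5*13)) - 314 = (-1955 + sqrt(-798 + 65)) - 314 = (-1955 + sqrt(-733)) - 314 = (-1955 + I*sqrt(733)) - 314 = -2269 + I*sqrt(733)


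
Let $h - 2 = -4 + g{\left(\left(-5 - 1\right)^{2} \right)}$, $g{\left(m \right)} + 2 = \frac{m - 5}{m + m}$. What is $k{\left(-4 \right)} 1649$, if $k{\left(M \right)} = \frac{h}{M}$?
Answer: $\frac{423793}{288} \approx 1471.5$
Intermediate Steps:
$g{\left(m \right)} = -2 + \frac{-5 + m}{2 m}$ ($g{\left(m \right)} = -2 + \frac{m - 5}{m + m} = -2 + \frac{-5 + m}{2 m}$)
$h = - \frac{257}{72}$ ($h = 2 - \left(4 - \frac{-5 - 3 \left(-5 - 1\right)^{2}}{2 \left(-5 - 1\right)^{2}}\right) = 2 - \left(4 - \frac{-5 - 3 \left(-6\right)^{2}}{2 \left(-6\right)^{2}}\right) = 2 - \left(4 - \frac{-5 - 108}{2 \cdot 36}\right) = 2 - \left(4 - \frac{-5 - 108}{72}\right) = 2 - \left(4 - - \frac{113}{72}\right) = 2 - \frac{401}{72} = - \frac{257}{72} \approx -3.5694$)
$k{\left(M \right)} = - \frac{257}{72 M}$
$k{\left(-4 \right)} 1649 = - \frac{257}{72 \left(-4\right)} 1649 = \left(- \frac{257}{72}\right) \left(- \frac{1}{4}\right) 1649 = \frac{257}{288} \cdot 1649 = \frac{423793}{288}$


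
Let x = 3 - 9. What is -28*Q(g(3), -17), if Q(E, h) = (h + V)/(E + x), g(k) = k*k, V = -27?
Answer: 1232/3 ≈ 410.67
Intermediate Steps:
x = -6
g(k) = k²
Q(E, h) = (-27 + h)/(-6 + E) (Q(E, h) = (h - 27)/(E - 6) = (-27 + h)/(-6 + E))
-28*Q(g(3), -17) = -28*(-27 - 17)/(-6 + 3²) = -28*(-44)/(-6 + 9) = -28*(-44)/3 = -28*(-44/3) = 1232/3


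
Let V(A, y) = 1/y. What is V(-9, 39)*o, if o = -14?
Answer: -14/39 ≈ -0.35897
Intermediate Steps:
V(-9, 39)*o = -14/39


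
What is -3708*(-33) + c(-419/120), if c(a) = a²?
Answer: 1762217161/14400 ≈ 1.2238e+5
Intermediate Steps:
-3708*(-33) + c(-419/120) = -3708*(-33) + (-419/120)² = 122364 + (-419*1/120)² = 122364 + (-419/120)² = 122364 + 175561/14400 = 1762217161/14400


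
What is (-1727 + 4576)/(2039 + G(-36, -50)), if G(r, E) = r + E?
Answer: 407/279 ≈ 1.4588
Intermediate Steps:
G(r, E) = E + r
(-1727 + 4576)/(2039 + G(-36, -50)) = (-1727 + 4576)/(2039 + (-50 - 36)) = 2849/(2039 - 86) = 2849/1953 = 2849*(1/1953) = 407/279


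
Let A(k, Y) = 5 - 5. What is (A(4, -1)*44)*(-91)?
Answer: 0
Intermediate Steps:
A(k, Y) = 0
(A(4, -1)*44)*(-91) = (0*44)*(-91) = 0*(-91) = 0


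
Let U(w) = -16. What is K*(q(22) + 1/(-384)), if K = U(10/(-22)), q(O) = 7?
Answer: -2687/24 ≈ -111.96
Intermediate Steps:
K = -16
K*(q(22) + 1/(-384)) = -16*(7 + 1/(-384)) = -16*(7 - 1/384) = -16*2687/384 = -2687/24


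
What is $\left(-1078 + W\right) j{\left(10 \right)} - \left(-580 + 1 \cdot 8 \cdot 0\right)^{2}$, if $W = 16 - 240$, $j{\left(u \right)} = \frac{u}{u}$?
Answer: $-337702$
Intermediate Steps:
$j{\left(u \right)} = 1$
$W = -224$ ($W = 16 - 240 = -224$)
$\left(-1078 + W\right) j{\left(10 \right)} - \left(-580 + 1 \cdot 8 \cdot 0\right)^{2} = \left(-1078 - 224\right) 1 - \left(-580 + 1 \cdot 8 \cdot 0\right)^{2} = \left(-1302\right) 1 - \left(-580 + 8 \cdot 0\right)^{2} = -1302 - \left(-580 + 0\right)^{2} = -1302 - \left(-580\right)^{2} = -1302 - 336400 = -337702$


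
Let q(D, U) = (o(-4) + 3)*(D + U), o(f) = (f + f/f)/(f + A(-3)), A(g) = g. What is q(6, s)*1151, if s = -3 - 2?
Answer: 27624/7 ≈ 3946.3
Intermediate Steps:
o(f) = (1 + f)/(-3 + f) (o(f) = (f + f/f)/(f - 3) = (f + 1)/(-3 + f) = (1 + f)/(-3 + f))
s = -5
q(D, U) = 24*D/7 + 24*U/7 (q(D, U) = ((1 - 4)/(-3 - 4) + 3)*(D + U) = (-3/(-7) + 3)*(D + U) = (-1/7*(-3) + 3)*(D + U) = (3/7 + 3)*(D + U) = 24*(D + U)/7 = 24*D/7 + 24*U/7)
q(6, s)*1151 = ((24/7)*6 + (24/7)*(-5))*1151 = (144/7 - 120/7)*1151 = (24/7)*1151 = 27624/7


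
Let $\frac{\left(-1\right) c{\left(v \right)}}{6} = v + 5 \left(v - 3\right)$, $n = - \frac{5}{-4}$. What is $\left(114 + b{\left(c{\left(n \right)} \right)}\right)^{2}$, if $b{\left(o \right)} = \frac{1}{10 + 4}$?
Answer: $\frac{2550409}{196} \approx 13012.0$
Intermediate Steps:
$n = \frac{5}{4}$ ($n = \left(-5\right) \left(- \frac{1}{4}\right) = \frac{5}{4} \approx 1.25$)
$c{\left(v \right)} = 90 - 36 v$ ($c{\left(v \right)} = - 6 \left(v + 5 \left(v - 3\right)\right) = - 6 \left(v + 5 \left(-3 + v\right)\right) = - 6 \left(v + \left(-15 + 5 v\right)\right) = - 6 \left(-15 + 6 v\right) = 90 - 36 v$)
$b{\left(o \right)} = \frac{1}{14}$
$\left(114 + b{\left(c{\left(n \right)} \right)}\right)^{2} = \left(114 + \frac{1}{14}\right)^{2} = \left(\frac{1597}{14}\right)^{2} = \frac{2550409}{196}$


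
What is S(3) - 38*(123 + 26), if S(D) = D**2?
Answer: -5653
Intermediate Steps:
S(3) - 38*(123 + 26) = 3**2 - 38*(123 + 26) = 9 - 38*149 = 9 - 5662 = -5653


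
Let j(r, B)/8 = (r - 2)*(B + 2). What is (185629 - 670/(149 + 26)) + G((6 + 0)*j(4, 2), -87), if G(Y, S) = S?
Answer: 6493836/35 ≈ 1.8554e+5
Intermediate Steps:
j(r, B) = 8*(-2 + r)*(2 + B) (j(r, B) = 8*((r - 2)*(B + 2)) = 8*((-2 + r)*(2 + B)) = 8*(-2 + r)*(2 + B))
(185629 - 670/(149 + 26)) + G((6 + 0)*j(4, 2), -87) = (185629 - 670/(149 + 26)) - 87 = (185629 - 670/175) - 87 = (185629 + (1/175)*(-670)) - 87 = (185629 - 134/35) - 87 = 6496881/35 - 87 = 6493836/35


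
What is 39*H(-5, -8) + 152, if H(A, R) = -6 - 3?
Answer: -199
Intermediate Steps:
H(A, R) = -9
39*H(-5, -8) + 152 = 39*(-9) + 152 = -351 + 152 = -199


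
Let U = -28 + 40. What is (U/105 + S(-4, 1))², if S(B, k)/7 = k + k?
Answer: 244036/1225 ≈ 199.21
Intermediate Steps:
U = 12
S(B, k) = 14*k (S(B, k) = 7*(k + k) = 7*(2*k) = 14*k)
(U/105 + S(-4, 1))² = (12/105 + 14*1)² = (12*(1/105) + 14)² = (4/35 + 14)² = (494/35)² = 244036/1225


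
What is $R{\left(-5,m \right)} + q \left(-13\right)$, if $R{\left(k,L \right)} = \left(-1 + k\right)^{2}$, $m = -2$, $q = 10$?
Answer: $-94$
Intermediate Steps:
$R{\left(-5,m \right)} + q \left(-13\right) = \left(-1 - 5\right)^{2} + 10 \left(-13\right) = \left(-6\right)^{2} - 130 = 36 - 130 = -94$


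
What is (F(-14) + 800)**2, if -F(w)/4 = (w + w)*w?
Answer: 589824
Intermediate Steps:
F(w) = -8*w**2 (F(w) = -4*(w + w)*w = -4*2*w*w = -8*w**2)
(F(-14) + 800)**2 = (-8*(-14)**2 + 800)**2 = (-8*196 + 800)**2 = (-1568 + 800)**2 = (-768)**2 = 589824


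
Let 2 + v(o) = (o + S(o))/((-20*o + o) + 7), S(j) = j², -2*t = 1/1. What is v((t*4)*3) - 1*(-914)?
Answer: 110382/121 ≈ 912.25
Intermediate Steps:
t = -½ (t = -½/1 = -½*1 = -½ ≈ -0.50000)
v(o) = -2 + (o + o²)/(7 - 19*o) (v(o) = -2 + (o + o²)/((-20*o + o) + 7) = -2 + (o + o²)/(-19*o + 7) = -2 + (o + o²)/(7 - 19*o))
v((t*4)*3) - 1*(-914) = (14 - (-½*4*3)² - 39*(-½*4)*3)/(-7 + 19*(-½*4*3)) - 1*(-914) = (14 - (-2*3)² - (-78)*3)/(-7 + 19*(-2*3)) + 914 = (14 - 1*(-6)² - 39*(-6))/(-7 + 19*(-6)) + 914 = (14 - 1*36 + 234)/(-7 - 114) + 914 = (14 - 36 + 234)/(-121) + 914 = -1/121*212 + 914 = -212/121 + 914 = 110382/121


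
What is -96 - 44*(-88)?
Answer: 3776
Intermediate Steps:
-96 - 44*(-88) = -96 + 3872 = 3776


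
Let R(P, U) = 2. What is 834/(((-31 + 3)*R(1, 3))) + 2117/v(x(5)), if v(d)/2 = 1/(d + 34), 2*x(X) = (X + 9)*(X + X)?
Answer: 3081935/28 ≈ 1.1007e+5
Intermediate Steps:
x(X) = X*(9 + X) (x(X) = ((X + 9)*(X + X))/2 = ((9 + X)*(2*X))/2 = (2*X*(9 + X))/2 = X*(9 + X))
v(d) = 2/(34 + d) (v(d) = 2/(d + 34) = 2/(34 + d))
834/(((-31 + 3)*R(1, 3))) + 2117/v(x(5)) = 834/(((-31 + 3)*2)) + 2117/((2/(34 + 5*(9 + 5)))) = 834/((-28*2)) + 2117/((2/(34 + 5*14))) = 834/(-56) + 2117/((2/(34 + 70))) = 834*(-1/56) + 2117/((2/104)) = -417/28 + 2117/((2*(1/104))) = -417/28 + 2117/(1/52) = -417/28 + 2117*52 = -417/28 + 110084 = 3081935/28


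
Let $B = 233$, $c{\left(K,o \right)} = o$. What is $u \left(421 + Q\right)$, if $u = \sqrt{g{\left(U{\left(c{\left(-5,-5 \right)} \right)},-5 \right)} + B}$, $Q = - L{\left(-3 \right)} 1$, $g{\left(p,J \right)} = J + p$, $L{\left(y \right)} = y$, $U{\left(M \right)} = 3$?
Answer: $424 \sqrt{231} \approx 6444.2$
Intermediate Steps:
$Q = 3$ ($Q = \left(-1\right) \left(-3\right) 1 = 3 \cdot 1 = 3$)
$u = \sqrt{231}$ ($u = \sqrt{\left(-5 + 3\right) + 233} = \sqrt{-2 + 233} = \sqrt{231} \approx 15.199$)
$u \left(421 + Q\right) = \sqrt{231} \left(421 + 3\right) = \sqrt{231} \cdot 424 = 424 \sqrt{231}$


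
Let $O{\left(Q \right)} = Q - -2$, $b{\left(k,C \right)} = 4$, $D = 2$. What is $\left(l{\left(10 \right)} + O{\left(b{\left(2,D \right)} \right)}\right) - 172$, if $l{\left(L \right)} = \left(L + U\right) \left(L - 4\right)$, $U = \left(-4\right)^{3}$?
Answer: $-490$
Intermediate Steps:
$U = -64$
$O{\left(Q \right)} = 2 + Q$ ($O{\left(Q \right)} = Q + 2 = 2 + Q$)
$l{\left(L \right)} = \left(-64 + L\right) \left(-4 + L\right)$ ($l{\left(L \right)} = \left(L - 64\right) \left(L - 4\right) = \left(-64 + L\right) \left(-4 + L\right)$)
$\left(l{\left(10 \right)} + O{\left(b{\left(2,D \right)} \right)}\right) - 172 = \left(\left(256 + 10^{2} - 680\right) + \left(2 + 4\right)\right) - 172 = \left(\left(256 + 100 - 680\right) + 6\right) - 172 = \left(-324 + 6\right) - 172 = -318 - 172 = -490$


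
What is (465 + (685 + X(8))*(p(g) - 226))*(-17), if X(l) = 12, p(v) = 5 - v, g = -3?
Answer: 2575177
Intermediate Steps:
(465 + (685 + X(8))*(p(g) - 226))*(-17) = (465 + (685 + 12)*((5 - 1*(-3)) - 226))*(-17) = (465 + 697*((5 + 3) - 226))*(-17) = (465 + 697*(8 - 226))*(-17) = (465 + 697*(-218))*(-17) = (465 - 151946)*(-17) = -151481*(-17) = 2575177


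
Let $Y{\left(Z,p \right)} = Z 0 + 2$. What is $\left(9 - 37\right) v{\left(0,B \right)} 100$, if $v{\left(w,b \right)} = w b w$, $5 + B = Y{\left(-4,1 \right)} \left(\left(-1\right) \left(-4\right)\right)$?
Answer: $0$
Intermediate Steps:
$Y{\left(Z,p \right)} = 2$ ($Y{\left(Z,p \right)} = 0 + 2 = 2$)
$B = 3$ ($B = -5 + 2 \left(\left(-1\right) \left(-4\right)\right) = -5 + 2 \cdot 4 = -5 + 8 = 3$)
$v{\left(w,b \right)} = b w^{2}$ ($v{\left(w,b \right)} = b w w = b w^{2}$)
$\left(9 - 37\right) v{\left(0,B \right)} 100 = \left(9 - 37\right) 3 \cdot 0^{2} \cdot 100 = - 28 \cdot 3 \cdot 0 \cdot 100 = \left(-28\right) 0 \cdot 100 = 0 \cdot 100 = 0$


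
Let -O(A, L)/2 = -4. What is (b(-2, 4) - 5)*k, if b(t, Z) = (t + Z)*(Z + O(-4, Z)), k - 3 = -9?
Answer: -114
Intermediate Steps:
k = -6 (k = 3 - 9 = -6)
O(A, L) = 8 (O(A, L) = -2*(-4) = 8)
b(t, Z) = (8 + Z)*(Z + t) (b(t, Z) = (t + Z)*(Z + 8) = (Z + t)*(8 + Z) = (8 + Z)*(Z + t))
(b(-2, 4) - 5)*k = ((4² + 8*4 + 8*(-2) + 4*(-2)) - 5)*(-6) = ((16 + 32 - 16 - 8) - 5)*(-6) = (24 - 5)*(-6) = 19*(-6) = -114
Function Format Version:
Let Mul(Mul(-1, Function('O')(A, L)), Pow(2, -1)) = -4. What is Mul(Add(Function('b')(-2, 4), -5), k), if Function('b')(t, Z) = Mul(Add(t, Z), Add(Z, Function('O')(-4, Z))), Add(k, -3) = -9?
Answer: -114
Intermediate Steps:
k = -6 (k = Add(3, -9) = -6)
Function('O')(A, L) = 8 (Function('O')(A, L) = Mul(-2, -4) = 8)
Function('b')(t, Z) = Mul(Add(8, Z), Add(Z, t)) (Function('b')(t, Z) = Mul(Add(t, Z), Add(Z, 8)) = Mul(Add(Z, t), Add(8, Z)) = Mul(Add(8, Z), Add(Z, t)))
Mul(Add(Function('b')(-2, 4), -5), k) = Mul(Add(Add(Pow(4, 2), Mul(8, 4), Mul(8, -2), Mul(4, -2)), -5), -6) = Mul(Add(Add(16, 32, -16, -8), -5), -6) = Mul(Add(24, -5), -6) = Mul(19, -6) = -114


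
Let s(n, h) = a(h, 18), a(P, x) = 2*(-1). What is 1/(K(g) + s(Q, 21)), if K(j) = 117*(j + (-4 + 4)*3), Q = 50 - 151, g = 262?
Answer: 1/30652 ≈ 3.2624e-5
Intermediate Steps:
Q = -101
K(j) = 117*j (K(j) = 117*(j + 0*3) = 117*(j + 0) = 117*j)
a(P, x) = -2
s(n, h) = -2
1/(K(g) + s(Q, 21)) = 1/(117*262 - 2) = 1/(30654 - 2) = 1/30652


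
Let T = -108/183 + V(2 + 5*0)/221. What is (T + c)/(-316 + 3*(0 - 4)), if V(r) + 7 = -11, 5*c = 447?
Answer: -5980737/22108840 ≈ -0.27051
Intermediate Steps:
c = 447/5 (c = (1/5)*447 = 447/5 ≈ 89.400)
V(r) = -18 (V(r) = -7 - 11 = -18)
T = -9054/13481 (T = -108/183 - 18/221 = -108*1/183 - 18*1/221 = -36/61 - 18/221 = -9054/13481 ≈ -0.67161)
(T + c)/(-316 + 3*(0 - 4)) = (-9054/13481 + 447/5)/(-316 + 3*(0 - 4)) = 5980737/(67405*(-316 + 3*(-4))) = 5980737/(67405*(-316 - 12)) = (5980737/67405)/(-328) = (5980737/67405)*(-1/328) = -5980737/22108840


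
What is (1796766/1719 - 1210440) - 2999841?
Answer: -2411892091/573 ≈ -4.2092e+6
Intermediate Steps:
(1796766/1719 - 1210440) - 2999841 = (1796766*(1/1719) - 1210440) - 2999841 = (598922/573 - 1210440) - 2999841 = -692983198/573 - 2999841 = -2411892091/573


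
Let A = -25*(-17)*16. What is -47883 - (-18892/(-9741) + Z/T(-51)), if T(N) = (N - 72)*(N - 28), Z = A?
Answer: -1510844544205/31551099 ≈ -47886.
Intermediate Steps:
A = 6800 (A = 425*16 = 6800)
Z = 6800
T(N) = (-72 + N)*(-28 + N)
-47883 - (-18892/(-9741) + Z/T(-51)) = -47883 - (-18892/(-9741) + 6800/(2016 + (-51)² - 100*(-51))) = -47883 - (-18892*(-1/9741) + 6800/(2016 + 2601 + 5100)) = -47883 - (18892/9741 + 6800/9717) = -47883 - 1*83270788/31551099 = -47883 - 83270788/31551099 = -1510844544205/31551099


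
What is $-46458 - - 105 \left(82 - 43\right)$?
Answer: $-42363$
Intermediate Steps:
$-46458 - - 105 \left(82 - 43\right) = -46458 - \left(-105\right) 39 = -46458 - -4095 = -46458 + 4095 = -42363$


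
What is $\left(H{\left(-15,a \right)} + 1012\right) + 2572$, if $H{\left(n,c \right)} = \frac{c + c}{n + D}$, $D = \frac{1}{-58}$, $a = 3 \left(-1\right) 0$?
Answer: $3584$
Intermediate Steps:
$a = 0$ ($a = \left(-3\right) 0 = 0$)
$D = - \frac{1}{58} \approx -0.017241$
$H{\left(n,c \right)} = \frac{2 c}{- \frac{1}{58} + n}$ ($H{\left(n,c \right)} = \frac{c + c}{n - \frac{1}{58}} = \frac{2 c}{- \frac{1}{58} + n}$)
$\left(H{\left(-15,a \right)} + 1012\right) + 2572 = \left(116 \cdot 0 \frac{1}{-1 + 58 \left(-15\right)} + 1012\right) + 2572 = \left(116 \cdot 0 \frac{1}{-1 - 870} + 1012\right) + 2572 = \left(116 \cdot 0 \frac{1}{-871} + 1012\right) + 2572 = \left(116 \cdot 0 \left(- \frac{1}{871}\right) + 1012\right) + 2572 = \left(0 + 1012\right) + 2572 = 1012 + 2572 = 3584$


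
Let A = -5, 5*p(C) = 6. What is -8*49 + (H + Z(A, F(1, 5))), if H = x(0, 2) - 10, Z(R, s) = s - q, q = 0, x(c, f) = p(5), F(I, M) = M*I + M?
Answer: -1954/5 ≈ -390.80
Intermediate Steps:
p(C) = 6/5 (p(C) = (1/5)*6 = 6/5)
F(I, M) = M + I*M (F(I, M) = I*M + M = M + I*M)
x(c, f) = 6/5
Z(R, s) = s (Z(R, s) = s - 1*0 = s + 0 = s)
H = -44/5 (H = 6/5 - 10 = -44/5 ≈ -8.8000)
-8*49 + (H + Z(A, F(1, 5))) = -8*49 + (-44/5 + 5*(1 + 1)) = -392 + (-44/5 + 5*2) = -392 + (-44/5 + 10) = -392 + 6/5 = -1954/5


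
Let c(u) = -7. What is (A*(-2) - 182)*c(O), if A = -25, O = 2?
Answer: 924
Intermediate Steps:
(A*(-2) - 182)*c(O) = (-25*(-2) - 182)*(-7) = (50 - 182)*(-7) = -132*(-7) = 924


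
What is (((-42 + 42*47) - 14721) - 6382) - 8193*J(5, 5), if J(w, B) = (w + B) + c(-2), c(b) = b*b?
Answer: -133873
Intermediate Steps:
c(b) = b**2
J(w, B) = 4 + B + w (J(w, B) = (w + B) + (-2)**2 = (B + w) + 4 = 4 + B + w)
(((-42 + 42*47) - 14721) - 6382) - 8193*J(5, 5) = (((-42 + 42*47) - 14721) - 6382) - 8193*(4 + 5 + 5) = (((-42 + 1974) - 14721) - 6382) - 8193*14 = ((1932 - 14721) - 6382) - 1*114702 = (-12789 - 6382) - 114702 = -19171 - 114702 = -133873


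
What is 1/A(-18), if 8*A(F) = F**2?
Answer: 2/81 ≈ 0.024691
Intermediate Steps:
A(F) = F**2/8
1/A(-18) = 1/((1/8)*(-18)**2) = 1/((1/8)*324) = 1/(81/2) = 2/81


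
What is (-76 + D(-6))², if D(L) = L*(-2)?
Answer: 4096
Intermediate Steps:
D(L) = -2*L
(-76 + D(-6))² = (-76 - 2*(-6))² = (-76 + 12)² = (-64)² = 4096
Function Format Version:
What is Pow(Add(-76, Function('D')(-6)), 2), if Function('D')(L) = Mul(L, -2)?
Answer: 4096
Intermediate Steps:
Function('D')(L) = Mul(-2, L)
Pow(Add(-76, Function('D')(-6)), 2) = Pow(Add(-76, Mul(-2, -6)), 2) = Pow(Add(-76, 12), 2) = Pow(-64, 2) = 4096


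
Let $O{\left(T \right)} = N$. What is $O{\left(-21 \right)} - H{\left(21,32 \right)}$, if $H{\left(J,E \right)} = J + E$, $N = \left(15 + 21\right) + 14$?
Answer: $-3$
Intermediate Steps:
$N = 50$ ($N = 36 + 14 = 50$)
$H{\left(J,E \right)} = E + J$
$O{\left(T \right)} = 50$
$O{\left(-21 \right)} - H{\left(21,32 \right)} = 50 - \left(32 + 21\right) = 50 - 53 = -3$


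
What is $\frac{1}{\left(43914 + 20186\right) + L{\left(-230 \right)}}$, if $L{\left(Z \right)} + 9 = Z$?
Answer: $\frac{1}{63861} \approx 1.5659 \cdot 10^{-5}$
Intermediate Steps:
$L{\left(Z \right)} = -9 + Z$
$\frac{1}{\left(43914 + 20186\right) + L{\left(-230 \right)}} = \frac{1}{\left(43914 + 20186\right) - 239} = \frac{1}{64100 - 239} = \frac{1}{63861}$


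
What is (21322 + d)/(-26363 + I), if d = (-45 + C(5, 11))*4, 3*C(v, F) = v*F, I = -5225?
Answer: -31823/47382 ≈ -0.67163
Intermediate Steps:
C(v, F) = F*v/3 (C(v, F) = (v*F)/3 = (F*v)/3 = F*v/3)
d = -320/3 (d = (-45 + (1/3)*11*5)*4 = (-45 + 55/3)*4 = -80/3*4 = -320/3 ≈ -106.67)
(21322 + d)/(-26363 + I) = (21322 - 320/3)/(-26363 - 5225) = (63646/3)/(-31588) = (63646/3)*(-1/31588) = -31823/47382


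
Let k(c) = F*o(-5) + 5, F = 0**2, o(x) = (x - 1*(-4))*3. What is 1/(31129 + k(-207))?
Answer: 1/31134 ≈ 3.2119e-5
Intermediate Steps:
o(x) = 12 + 3*x (o(x) = (x + 4)*3 = (4 + x)*3 = 12 + 3*x)
F = 0
k(c) = 5 (k(c) = 0*(12 + 3*(-5)) + 5 = 0*(12 - 15) + 5 = 0*(-3) + 5 = 0 + 5 = 5)
1/(31129 + k(-207)) = 1/(31129 + 5) = 1/31134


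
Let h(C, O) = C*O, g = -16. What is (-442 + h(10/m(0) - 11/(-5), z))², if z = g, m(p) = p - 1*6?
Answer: 45670564/225 ≈ 2.0298e+5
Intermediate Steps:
m(p) = -6 + p (m(p) = p - 6 = -6 + p)
z = -16
(-442 + h(10/m(0) - 11/(-5), z))² = (-442 + (10/(-6 + 0) - 11/(-5))*(-16))² = (-442 + (10/(-6) - 11*(-⅕))*(-16))² = (-442 + (10*(-⅙) + 11/5)*(-16))² = (-442 + (-5/3 + 11/5)*(-16))² = (-442 + (8/15)*(-16))² = (-442 - 128/15)² = (-6758/15)² = 45670564/225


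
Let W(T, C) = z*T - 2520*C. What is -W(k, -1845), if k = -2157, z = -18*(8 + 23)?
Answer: -5853006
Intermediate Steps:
z = -558 (z = -18*31 = -558)
W(T, C) = -2520*C - 558*T (W(T, C) = -558*T - 2520*C = -2520*C - 558*T)
-W(k, -1845) = -(-2520*(-1845) - 558*(-2157)) = -(4649400 + 1203606) = -1*5853006 = -5853006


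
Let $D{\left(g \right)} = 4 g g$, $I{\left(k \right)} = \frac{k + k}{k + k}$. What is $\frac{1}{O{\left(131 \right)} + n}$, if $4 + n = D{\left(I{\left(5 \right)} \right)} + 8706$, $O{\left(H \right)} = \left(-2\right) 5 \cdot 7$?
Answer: $\frac{1}{8636} \approx 0.00011579$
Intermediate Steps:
$O{\left(H \right)} = -70$ ($O{\left(H \right)} = \left(-10\right) 7 = -70$)
$I{\left(k \right)} = 1$ ($I{\left(k \right)} = \frac{2 k}{2 k} = 2 k \frac{1}{2 k} = 1$)
$D{\left(g \right)} = 4 g^{2}$
$n = 8706$ ($n = -4 + \left(4 \cdot 1^{2} + 8706\right) = -4 + \left(4 \cdot 1 + 8706\right) = -4 + \left(4 + 8706\right) = -4 + 8710 = 8706$)
$\frac{1}{O{\left(131 \right)} + n} = \frac{1}{-70 + 8706} = \frac{1}{8636}$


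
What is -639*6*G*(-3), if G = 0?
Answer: 0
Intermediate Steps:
-639*6*G*(-3) = -639*6*0*(-3) = -0*(-3) = -639*0 = 0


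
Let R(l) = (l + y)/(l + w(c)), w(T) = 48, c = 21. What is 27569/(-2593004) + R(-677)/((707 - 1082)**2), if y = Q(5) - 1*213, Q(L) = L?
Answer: -162417959639/15290620462500 ≈ -0.010622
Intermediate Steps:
y = -208 (y = 5 - 1*213 = 5 - 213 = -208)
R(l) = (-208 + l)/(48 + l) (R(l) = (l - 208)/(l + 48) = (-208 + l)/(48 + l))
27569/(-2593004) + R(-677)/((707 - 1082)**2) = 27569/(-2593004) + ((-208 - 677)/(48 - 677))/((707 - 1082)**2) = 27569*(-1/2593004) + (-885/(-629))/((-375)**2) = -27569/2593004 - 1/629*(-885)/140625 = -27569/2593004 + (885/629)*(1/140625) = -27569/2593004 + 59/5896875 = -162417959639/15290620462500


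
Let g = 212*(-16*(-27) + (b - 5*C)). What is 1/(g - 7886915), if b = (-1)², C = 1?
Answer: -1/7796179 ≈ -1.2827e-7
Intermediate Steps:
b = 1
g = 90736 (g = 212*(-16*(-27) + (1 - 5*1)) = 212*(432 + (1 - 5)) = 212*(432 - 4) = 212*428 = 90736)
1/(g - 7886915) = 1/(90736 - 7886915) = 1/(-7796179) = -1/7796179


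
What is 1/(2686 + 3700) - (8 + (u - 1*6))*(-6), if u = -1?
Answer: 38317/6386 ≈ 6.0002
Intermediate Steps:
1/(2686 + 3700) - (8 + (u - 1*6))*(-6) = 1/(2686 + 3700) - (8 + (-1 - 1*6))*(-6) = 1/6386 - (8 + (-1 - 6))*(-6) = 1/6386 - (8 - 7)*(-6) = 1/6386 - (-6) = 1/6386 - 1*(-6) = 1/6386 + 6 = 38317/6386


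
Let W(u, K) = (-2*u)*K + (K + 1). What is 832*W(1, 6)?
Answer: -4160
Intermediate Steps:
W(u, K) = 1 + K - 2*K*u (W(u, K) = -2*K*u + (1 + K) = 1 + K - 2*K*u)
832*W(1, 6) = 832*(1 + 6 - 2*6*1) = 832*(1 + 6 - 12) = 832*(-5) = -4160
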